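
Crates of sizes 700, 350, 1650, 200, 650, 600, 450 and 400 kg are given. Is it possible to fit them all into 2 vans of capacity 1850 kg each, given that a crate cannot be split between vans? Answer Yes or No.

Total = 5000 kg; ⌈5000/1850⌉ = 3.
At least 3 vans are required, but only 2 are allowed.

No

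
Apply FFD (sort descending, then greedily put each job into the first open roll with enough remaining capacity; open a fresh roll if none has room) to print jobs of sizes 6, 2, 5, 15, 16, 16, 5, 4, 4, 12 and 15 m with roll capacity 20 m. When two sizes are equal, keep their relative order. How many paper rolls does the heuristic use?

Sorted descending: 16, 16, 15, 15, 12, 6, 5, 5, 4, 4, 2.
  16 → roll 1 (new)  [load 16/20]
  16 → roll 2 (new)  [load 16/20]
  15 → roll 3 (new)  [load 15/20]
  15 → roll 4 (new)  [load 15/20]
  12 → roll 5 (new)  [load 12/20]
  6 → roll 5  [load 18/20]
  5 → roll 3  [load 20/20]
  5 → roll 4  [load 20/20]
  4 → roll 1  [load 20/20]
  4 → roll 2  [load 20/20]
  2 → roll 5  [load 20/20]
5 paper rolls opened.

5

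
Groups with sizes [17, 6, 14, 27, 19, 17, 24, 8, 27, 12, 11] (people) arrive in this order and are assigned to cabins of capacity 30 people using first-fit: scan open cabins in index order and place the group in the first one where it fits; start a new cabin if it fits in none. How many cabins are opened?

  17 → cabin 1 (new)  [load 17/30]
  6 → cabin 1  [load 23/30]
  14 → cabin 2 (new)  [load 14/30]
  27 → cabin 3 (new)  [load 27/30]
  19 → cabin 4 (new)  [load 19/30]
  17 → cabin 5 (new)  [load 17/30]
  24 → cabin 6 (new)  [load 24/30]
  8 → cabin 2  [load 22/30]
  27 → cabin 7 (new)  [load 27/30]
  12 → cabin 5  [load 29/30]
  11 → cabin 4  [load 30/30]
7 cabins opened.

7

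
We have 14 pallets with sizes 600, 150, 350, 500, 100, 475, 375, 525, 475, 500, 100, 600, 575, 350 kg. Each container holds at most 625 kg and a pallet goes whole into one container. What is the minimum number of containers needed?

Total = 600 + 600 + 575 + 525 + 500 + 500 + 475 + 475 + 375 + 350 + 350 + 150 + 100 + 100 = 5675 kg.
Lower bound: ⌈5675/625⌉ = 10 containers.
Also, 11 pallets each exceed 625/2 kg, and no two of those can share a container, so at least 11 containers are needed.
A packing using 11 containers:
  container 1: 600 = 600
  container 2: 600 = 600
  container 3: 575 = 575
  container 4: 525 + 100 = 625
  container 5: 500 + 100 = 600
  container 6: 500 = 500
  container 7: 475 + 150 = 625
  container 8: 475 = 475
  container 9: 375 = 375
  container 10: 350 = 350
  container 11: 350 = 350
This matches the lower bound, so 11 is optimal.

11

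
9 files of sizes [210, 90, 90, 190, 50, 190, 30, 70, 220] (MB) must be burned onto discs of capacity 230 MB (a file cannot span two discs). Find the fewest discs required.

Total = 220 + 210 + 190 + 190 + 90 + 90 + 70 + 50 + 30 = 1140 MB.
Lower bound: ⌈1140/230⌉ = 5 discs.
A packing using 6 discs:
  disc 1: 220 = 220
  disc 2: 210 = 210
  disc 3: 190 + 30 = 220
  disc 4: 190 = 190
  disc 5: 90 + 90 + 50 = 230
  disc 6: 70 = 70
No arrangement into 5 discs stays within capacity, so 6 is optimal.

6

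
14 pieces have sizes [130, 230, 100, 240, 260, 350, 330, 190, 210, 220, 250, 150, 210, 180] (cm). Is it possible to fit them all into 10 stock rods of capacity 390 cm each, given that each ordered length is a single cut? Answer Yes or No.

Yes

A valid assignment using 10 stock rods:
  stock rod 1: 350 = 350
  stock rod 2: 330 = 330
  stock rod 3: 260 + 130 = 390
  stock rod 4: 250 + 100 = 350
  stock rod 5: 240 + 150 = 390
  stock rod 6: 230 = 230
  stock rod 7: 220 = 220
  stock rod 8: 210 + 180 = 390
  stock rod 9: 210 = 210
  stock rod 10: 190 = 190
Every load is within 390 cm, so 10 stock rods suffice.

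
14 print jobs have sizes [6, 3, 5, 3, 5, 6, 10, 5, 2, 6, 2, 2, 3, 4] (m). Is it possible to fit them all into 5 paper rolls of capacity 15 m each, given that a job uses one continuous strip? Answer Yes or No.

A valid assignment using 5 paper rolls:
  roll 1: 10 + 5 = 15
  roll 2: 6 + 6 + 3 = 15
  roll 3: 6 + 5 + 4 = 15
  roll 4: 5 + 3 + 3 + 2 + 2 = 15
  roll 5: 2 = 2
Every load is within 15 m, so 5 paper rolls suffice.

Yes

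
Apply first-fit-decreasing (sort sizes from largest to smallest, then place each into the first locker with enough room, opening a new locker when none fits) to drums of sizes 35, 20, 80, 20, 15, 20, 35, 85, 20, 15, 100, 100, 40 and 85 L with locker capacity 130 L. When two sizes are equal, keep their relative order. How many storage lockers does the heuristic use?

Sorted descending: 100, 100, 85, 85, 80, 40, 35, 35, 20, 20, 20, 20, 15, 15.
  100 → locker 1 (new)  [load 100/130]
  100 → locker 2 (new)  [load 100/130]
  85 → locker 3 (new)  [load 85/130]
  85 → locker 4 (new)  [load 85/130]
  80 → locker 5 (new)  [load 80/130]
  40 → locker 3  [load 125/130]
  35 → locker 4  [load 120/130]
  35 → locker 5  [load 115/130]
  20 → locker 1  [load 120/130]
  20 → locker 2  [load 120/130]
  20 → locker 6 (new)  [load 20/130]
  20 → locker 6  [load 40/130]
  15 → locker 5  [load 130/130]
  15 → locker 6  [load 55/130]
6 storage lockers opened.

6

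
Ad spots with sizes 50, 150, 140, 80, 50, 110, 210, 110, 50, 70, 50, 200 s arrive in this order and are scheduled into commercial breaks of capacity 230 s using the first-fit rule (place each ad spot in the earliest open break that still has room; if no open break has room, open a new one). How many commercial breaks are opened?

  50 → break 1 (new)  [load 50/230]
  150 → break 1  [load 200/230]
  140 → break 2 (new)  [load 140/230]
  80 → break 2  [load 220/230]
  50 → break 3 (new)  [load 50/230]
  110 → break 3  [load 160/230]
  210 → break 4 (new)  [load 210/230]
  110 → break 5 (new)  [load 110/230]
  50 → break 3  [load 210/230]
  70 → break 5  [load 180/230]
  50 → break 5  [load 230/230]
  200 → break 6 (new)  [load 200/230]
6 commercial breaks opened.

6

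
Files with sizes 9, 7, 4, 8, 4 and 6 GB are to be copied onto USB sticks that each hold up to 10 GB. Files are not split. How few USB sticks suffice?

Total = 9 + 8 + 7 + 6 + 4 + 4 = 38 GB.
Lower bound: ⌈38/10⌉ = 4 USB sticks.
A packing using 5 USB sticks:
  USB stick 1: 9 = 9
  USB stick 2: 8 = 8
  USB stick 3: 7 = 7
  USB stick 4: 6 + 4 = 10
  USB stick 5: 4 = 4
No arrangement into 4 USB sticks stays within capacity, so 5 is optimal.

5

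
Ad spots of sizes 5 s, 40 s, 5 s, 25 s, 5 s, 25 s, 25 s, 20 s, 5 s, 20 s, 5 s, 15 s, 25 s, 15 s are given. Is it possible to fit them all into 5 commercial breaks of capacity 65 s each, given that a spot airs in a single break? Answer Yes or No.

Yes

A valid assignment using 4 commercial breaks:
  break 1: 40 + 25 = 65
  break 2: 25 + 25 + 15 = 65
  break 3: 25 + 20 + 20 = 65
  break 4: 15 + 5 + 5 + 5 + 5 + 5 = 40
That uses only 4 ≤ 5, so 5 commercial breaks are enough.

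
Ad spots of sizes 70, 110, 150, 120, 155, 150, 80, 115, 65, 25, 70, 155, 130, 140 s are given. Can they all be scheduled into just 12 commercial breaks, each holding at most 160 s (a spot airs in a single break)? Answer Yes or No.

A valid assignment using 11 commercial breaks:
  break 1: 155 = 155
  break 2: 155 = 155
  break 3: 150 = 150
  break 4: 150 = 150
  break 5: 140 = 140
  break 6: 130 + 25 = 155
  break 7: 120 = 120
  break 8: 115 = 115
  break 9: 110 = 110
  break 10: 80 + 70 = 150
  break 11: 70 + 65 = 135
That uses only 11 ≤ 12, so 12 commercial breaks are enough.

Yes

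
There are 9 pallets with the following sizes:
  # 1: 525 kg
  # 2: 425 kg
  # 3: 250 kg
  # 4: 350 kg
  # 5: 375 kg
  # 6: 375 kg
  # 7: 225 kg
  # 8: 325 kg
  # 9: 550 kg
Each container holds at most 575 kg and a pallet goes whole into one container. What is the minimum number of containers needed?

7

Total = 550 + 525 + 425 + 375 + 375 + 350 + 325 + 250 + 225 = 3400 kg.
Lower bound: ⌈3400/575⌉ = 6 containers.
Also, 7 pallets each exceed 575/2 kg, and no two of those can share a container, so at least 7 containers are needed.
A packing using 7 containers:
  container 1: 550 = 550
  container 2: 525 = 525
  container 3: 425 = 425
  container 4: 375 = 375
  container 5: 375 = 375
  container 6: 350 + 225 = 575
  container 7: 325 + 250 = 575
This matches the lower bound, so 7 is optimal.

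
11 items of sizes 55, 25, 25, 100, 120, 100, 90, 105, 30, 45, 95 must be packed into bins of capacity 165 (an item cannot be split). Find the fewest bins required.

6

Total = 120 + 105 + 100 + 100 + 95 + 90 + 55 + 45 + 30 + 25 + 25 = 790.
Lower bound: ⌈790/165⌉ = 5 bins.
Also, 6 items each exceed 165/2, and no two of those can share a bin, so at least 6 bins are needed.
A packing using 6 bins:
  bin 1: 120 + 45 = 165
  bin 2: 105 + 55 = 160
  bin 3: 100 + 30 + 25 = 155
  bin 4: 100 + 25 = 125
  bin 5: 95 = 95
  bin 6: 90 = 90
This matches the lower bound, so 6 is optimal.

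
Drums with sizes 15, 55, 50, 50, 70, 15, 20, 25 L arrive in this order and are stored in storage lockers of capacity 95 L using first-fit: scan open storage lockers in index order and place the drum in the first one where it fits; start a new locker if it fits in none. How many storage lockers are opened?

  15 → locker 1 (new)  [load 15/95]
  55 → locker 1  [load 70/95]
  50 → locker 2 (new)  [load 50/95]
  50 → locker 3 (new)  [load 50/95]
  70 → locker 4 (new)  [load 70/95]
  15 → locker 1  [load 85/95]
  20 → locker 2  [load 70/95]
  25 → locker 2  [load 95/95]
4 storage lockers opened.

4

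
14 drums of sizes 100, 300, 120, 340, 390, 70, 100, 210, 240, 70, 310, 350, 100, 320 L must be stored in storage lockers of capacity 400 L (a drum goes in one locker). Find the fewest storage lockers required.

Total = 390 + 350 + 340 + 320 + 310 + 300 + 240 + 210 + 120 + 100 + 100 + 100 + 70 + 70 = 3020 L.
Lower bound: ⌈3020/400⌉ = 8 storage lockers.
A packing using 9 storage lockers:
  locker 1: 390 = 390
  locker 2: 350 = 350
  locker 3: 340 = 340
  locker 4: 320 + 70 = 390
  locker 5: 310 + 70 = 380
  locker 6: 300 + 100 = 400
  locker 7: 240 + 120 = 360
  locker 8: 210 + 100 = 310
  locker 9: 100 = 100
No arrangement into 8 storage lockers stays within capacity, so 9 is optimal.

9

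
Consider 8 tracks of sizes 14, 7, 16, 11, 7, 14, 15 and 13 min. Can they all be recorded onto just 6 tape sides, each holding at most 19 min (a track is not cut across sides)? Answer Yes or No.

Total = 97 min; ⌈97/19⌉ = 6.
The bound of 6 does not rule out 6, but exhaustive search shows no assignment into 6 tape sides of capacity 19 min exists — the minimum is 7.

No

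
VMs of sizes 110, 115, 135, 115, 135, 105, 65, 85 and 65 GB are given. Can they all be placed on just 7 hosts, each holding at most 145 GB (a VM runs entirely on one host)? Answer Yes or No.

Total = 930 GB; ⌈930/145⌉ = 7.
The bound of 7 does not rule out 7, but exhaustive search shows no assignment into 7 hosts of capacity 145 GB exists — the minimum is 8.

No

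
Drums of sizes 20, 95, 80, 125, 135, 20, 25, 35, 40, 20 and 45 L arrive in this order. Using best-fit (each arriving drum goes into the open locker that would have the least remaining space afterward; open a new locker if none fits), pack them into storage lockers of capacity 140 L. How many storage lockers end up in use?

  20 → locker 1 (new)  [load 20/140]
  95 → locker 1  [load 115/140]
  80 → locker 2 (new)  [load 80/140]
  125 → locker 3 (new)  [load 125/140]
  135 → locker 4 (new)  [load 135/140]
  20 → locker 1  [load 135/140]
  25 → locker 2  [load 105/140]
  35 → locker 2  [load 140/140]
  40 → locker 5 (new)  [load 40/140]
  20 → locker 5  [load 60/140]
  45 → locker 5  [load 105/140]
5 storage lockers opened.

5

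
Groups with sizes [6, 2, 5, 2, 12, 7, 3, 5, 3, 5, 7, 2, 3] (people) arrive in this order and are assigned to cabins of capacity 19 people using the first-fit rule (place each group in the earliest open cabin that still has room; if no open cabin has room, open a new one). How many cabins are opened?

4

  6 → cabin 1 (new)  [load 6/19]
  2 → cabin 1  [load 8/19]
  5 → cabin 1  [load 13/19]
  2 → cabin 1  [load 15/19]
  12 → cabin 2 (new)  [load 12/19]
  7 → cabin 2  [load 19/19]
  3 → cabin 1  [load 18/19]
  5 → cabin 3 (new)  [load 5/19]
  3 → cabin 3  [load 8/19]
  5 → cabin 3  [load 13/19]
  7 → cabin 4 (new)  [load 7/19]
  2 → cabin 3  [load 15/19]
  3 → cabin 3  [load 18/19]
4 cabins opened.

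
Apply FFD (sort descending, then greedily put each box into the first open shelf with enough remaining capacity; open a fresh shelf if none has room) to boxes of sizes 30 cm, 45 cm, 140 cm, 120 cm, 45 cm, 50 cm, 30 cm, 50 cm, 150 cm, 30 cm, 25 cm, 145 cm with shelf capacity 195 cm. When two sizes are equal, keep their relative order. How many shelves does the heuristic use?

5

Sorted descending: 150, 145, 140, 120, 50, 50, 45, 45, 30, 30, 30, 25.
  150 → shelf 1 (new)  [load 150/195]
  145 → shelf 2 (new)  [load 145/195]
  140 → shelf 3 (new)  [load 140/195]
  120 → shelf 4 (new)  [load 120/195]
  50 → shelf 2  [load 195/195]
  50 → shelf 3  [load 190/195]
  45 → shelf 1  [load 195/195]
  45 → shelf 4  [load 165/195]
  30 → shelf 4  [load 195/195]
  30 → shelf 5 (new)  [load 30/195]
  30 → shelf 5  [load 60/195]
  25 → shelf 5  [load 85/195]
5 shelves opened.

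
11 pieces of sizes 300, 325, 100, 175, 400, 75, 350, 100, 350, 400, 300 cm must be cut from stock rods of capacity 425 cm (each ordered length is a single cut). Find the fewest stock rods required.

Total = 400 + 400 + 350 + 350 + 325 + 300 + 300 + 175 + 100 + 100 + 75 = 2875 cm.
Lower bound: ⌈2875/425⌉ = 7 stock rods.
A packing using 8 stock rods:
  stock rod 1: 400 = 400
  stock rod 2: 400 = 400
  stock rod 3: 350 + 75 = 425
  stock rod 4: 350 = 350
  stock rod 5: 325 + 100 = 425
  stock rod 6: 300 + 100 = 400
  stock rod 7: 300 = 300
  stock rod 8: 175 = 175
No arrangement into 7 stock rods stays within capacity, so 8 is optimal.

8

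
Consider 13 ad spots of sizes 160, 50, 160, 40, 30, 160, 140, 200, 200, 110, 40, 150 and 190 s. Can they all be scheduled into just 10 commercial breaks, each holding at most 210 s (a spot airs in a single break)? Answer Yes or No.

Yes

A valid assignment using 9 commercial breaks:
  break 1: 200 = 200
  break 2: 200 = 200
  break 3: 190 = 190
  break 4: 160 + 50 = 210
  break 5: 160 + 40 = 200
  break 6: 160 + 40 = 200
  break 7: 150 + 30 = 180
  break 8: 140 = 140
  break 9: 110 = 110
That uses only 9 ≤ 10, so 10 commercial breaks are enough.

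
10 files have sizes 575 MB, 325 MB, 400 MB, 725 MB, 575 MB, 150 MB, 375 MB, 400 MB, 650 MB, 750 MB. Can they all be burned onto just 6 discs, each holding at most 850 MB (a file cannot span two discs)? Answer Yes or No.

Total = 4925 MB; ⌈4925/850⌉ = 6.
The bound of 6 does not rule out 6, but exhaustive search shows no assignment into 6 discs of capacity 850 MB exists — the minimum is 7.

No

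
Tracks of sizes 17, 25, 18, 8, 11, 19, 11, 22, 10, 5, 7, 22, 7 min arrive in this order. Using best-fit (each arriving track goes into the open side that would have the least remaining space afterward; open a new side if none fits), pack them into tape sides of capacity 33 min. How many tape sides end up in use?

  17 → side 1 (new)  [load 17/33]
  25 → side 2 (new)  [load 25/33]
  18 → side 3 (new)  [load 18/33]
  8 → side 2  [load 33/33]
  11 → side 3  [load 29/33]
  19 → side 4 (new)  [load 19/33]
  11 → side 4  [load 30/33]
  22 → side 5 (new)  [load 22/33]
  10 → side 5  [load 32/33]
  5 → side 1  [load 22/33]
  7 → side 1  [load 29/33]
  22 → side 6 (new)  [load 22/33]
  7 → side 6  [load 29/33]
6 tape sides opened.

6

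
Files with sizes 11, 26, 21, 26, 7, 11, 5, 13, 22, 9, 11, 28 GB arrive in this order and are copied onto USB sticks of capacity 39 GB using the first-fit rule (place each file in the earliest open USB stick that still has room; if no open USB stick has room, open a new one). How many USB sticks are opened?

  11 → USB stick 1 (new)  [load 11/39]
  26 → USB stick 1  [load 37/39]
  21 → USB stick 2 (new)  [load 21/39]
  26 → USB stick 3 (new)  [load 26/39]
  7 → USB stick 2  [load 28/39]
  11 → USB stick 2  [load 39/39]
  5 → USB stick 3  [load 31/39]
  13 → USB stick 4 (new)  [load 13/39]
  22 → USB stick 4  [load 35/39]
  9 → USB stick 5 (new)  [load 9/39]
  11 → USB stick 5  [load 20/39]
  28 → USB stick 6 (new)  [load 28/39]
6 USB sticks opened.

6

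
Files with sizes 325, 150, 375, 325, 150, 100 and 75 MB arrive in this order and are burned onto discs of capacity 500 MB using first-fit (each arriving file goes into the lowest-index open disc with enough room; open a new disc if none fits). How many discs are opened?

4

  325 → disc 1 (new)  [load 325/500]
  150 → disc 1  [load 475/500]
  375 → disc 2 (new)  [load 375/500]
  325 → disc 3 (new)  [load 325/500]
  150 → disc 3  [load 475/500]
  100 → disc 2  [load 475/500]
  75 → disc 4 (new)  [load 75/500]
4 discs opened.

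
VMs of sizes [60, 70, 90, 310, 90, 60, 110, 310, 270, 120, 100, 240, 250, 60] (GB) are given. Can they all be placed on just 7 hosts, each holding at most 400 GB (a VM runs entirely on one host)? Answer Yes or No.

A valid assignment using 6 hosts:
  host 1: 310 + 90 = 400
  host 2: 310 + 90 = 400
  host 3: 270 + 120 = 390
  host 4: 250 + 110 = 360
  host 5: 240 + 100 + 60 = 400
  host 6: 70 + 60 + 60 = 190
That uses only 6 ≤ 7, so 7 hosts are enough.

Yes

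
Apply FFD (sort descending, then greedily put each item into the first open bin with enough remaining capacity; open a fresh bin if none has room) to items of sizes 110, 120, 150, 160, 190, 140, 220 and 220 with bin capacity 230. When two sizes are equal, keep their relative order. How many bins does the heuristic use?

Sorted descending: 220, 220, 190, 160, 150, 140, 120, 110.
  220 → bin 1 (new)  [load 220/230]
  220 → bin 2 (new)  [load 220/230]
  190 → bin 3 (new)  [load 190/230]
  160 → bin 4 (new)  [load 160/230]
  150 → bin 5 (new)  [load 150/230]
  140 → bin 6 (new)  [load 140/230]
  120 → bin 7 (new)  [load 120/230]
  110 → bin 7  [load 230/230]
7 bins opened.

7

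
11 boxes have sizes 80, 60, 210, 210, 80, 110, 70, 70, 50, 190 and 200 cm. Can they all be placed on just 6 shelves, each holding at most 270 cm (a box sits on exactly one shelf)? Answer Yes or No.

A valid assignment using 5 shelves:
  shelf 1: 210 + 60 = 270
  shelf 2: 210 + 50 = 260
  shelf 3: 200 + 70 = 270
  shelf 4: 190 + 80 = 270
  shelf 5: 110 + 80 + 70 = 260
That uses only 5 ≤ 6, so 6 shelves are enough.

Yes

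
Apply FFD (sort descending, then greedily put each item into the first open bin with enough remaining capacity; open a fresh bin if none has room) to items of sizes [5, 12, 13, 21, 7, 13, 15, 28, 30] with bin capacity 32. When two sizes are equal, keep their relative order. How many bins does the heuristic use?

5

Sorted descending: 30, 28, 21, 15, 13, 13, 12, 7, 5.
  30 → bin 1 (new)  [load 30/32]
  28 → bin 2 (new)  [load 28/32]
  21 → bin 3 (new)  [load 21/32]
  15 → bin 4 (new)  [load 15/32]
  13 → bin 4  [load 28/32]
  13 → bin 5 (new)  [load 13/32]
  12 → bin 5  [load 25/32]
  7 → bin 3  [load 28/32]
  5 → bin 5  [load 30/32]
5 bins opened.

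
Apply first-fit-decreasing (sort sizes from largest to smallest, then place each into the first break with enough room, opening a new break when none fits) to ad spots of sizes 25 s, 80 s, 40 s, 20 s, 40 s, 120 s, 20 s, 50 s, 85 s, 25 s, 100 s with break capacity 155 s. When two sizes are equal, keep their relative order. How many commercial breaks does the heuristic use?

5

Sorted descending: 120, 100, 85, 80, 50, 40, 40, 25, 25, 20, 20.
  120 → break 1 (new)  [load 120/155]
  100 → break 2 (new)  [load 100/155]
  85 → break 3 (new)  [load 85/155]
  80 → break 4 (new)  [load 80/155]
  50 → break 2  [load 150/155]
  40 → break 3  [load 125/155]
  40 → break 4  [load 120/155]
  25 → break 1  [load 145/155]
  25 → break 3  [load 150/155]
  20 → break 4  [load 140/155]
  20 → break 5 (new)  [load 20/155]
5 commercial breaks opened.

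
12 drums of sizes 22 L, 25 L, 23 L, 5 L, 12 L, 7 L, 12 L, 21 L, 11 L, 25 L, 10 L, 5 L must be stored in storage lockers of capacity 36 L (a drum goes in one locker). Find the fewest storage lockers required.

Total = 25 + 25 + 23 + 22 + 21 + 12 + 12 + 11 + 10 + 7 + 5 + 5 = 178 L.
Lower bound: ⌈178/36⌉ = 5 storage lockers.
A packing using 6 storage lockers:
  locker 1: 25 + 11 = 36
  locker 2: 25 + 10 = 35
  locker 3: 23 + 12 = 35
  locker 4: 22 + 12 = 34
  locker 5: 21 + 7 + 5 = 33
  locker 6: 5 = 5
No arrangement into 5 storage lockers stays within capacity, so 6 is optimal.

6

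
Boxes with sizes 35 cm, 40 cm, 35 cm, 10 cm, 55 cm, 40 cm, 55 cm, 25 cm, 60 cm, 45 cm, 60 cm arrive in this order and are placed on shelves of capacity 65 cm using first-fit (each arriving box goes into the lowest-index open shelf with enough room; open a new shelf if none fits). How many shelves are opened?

  35 → shelf 1 (new)  [load 35/65]
  40 → shelf 2 (new)  [load 40/65]
  35 → shelf 3 (new)  [load 35/65]
  10 → shelf 1  [load 45/65]
  55 → shelf 4 (new)  [load 55/65]
  40 → shelf 5 (new)  [load 40/65]
  55 → shelf 6 (new)  [load 55/65]
  25 → shelf 2  [load 65/65]
  60 → shelf 7 (new)  [load 60/65]
  45 → shelf 8 (new)  [load 45/65]
  60 → shelf 9 (new)  [load 60/65]
9 shelves opened.

9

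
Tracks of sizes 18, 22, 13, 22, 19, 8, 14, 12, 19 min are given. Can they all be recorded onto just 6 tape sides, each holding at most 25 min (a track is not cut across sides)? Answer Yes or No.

No

Total = 147 min; ⌈147/25⌉ = 6.
7 tracks each exceed half the capacity and cannot share a side, forcing at least 7 tape sides.
At least 7 tape sides are required, but only 6 are allowed.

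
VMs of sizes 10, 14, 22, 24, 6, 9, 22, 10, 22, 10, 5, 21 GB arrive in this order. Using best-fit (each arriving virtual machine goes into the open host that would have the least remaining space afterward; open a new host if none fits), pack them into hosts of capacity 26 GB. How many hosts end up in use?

  10 → host 1 (new)  [load 10/26]
  14 → host 1  [load 24/26]
  22 → host 2 (new)  [load 22/26]
  24 → host 3 (new)  [load 24/26]
  6 → host 4 (new)  [load 6/26]
  9 → host 4  [load 15/26]
  22 → host 5 (new)  [load 22/26]
  10 → host 4  [load 25/26]
  22 → host 6 (new)  [load 22/26]
  10 → host 7 (new)  [load 10/26]
  5 → host 7  [load 15/26]
  21 → host 8 (new)  [load 21/26]
8 hosts opened.

8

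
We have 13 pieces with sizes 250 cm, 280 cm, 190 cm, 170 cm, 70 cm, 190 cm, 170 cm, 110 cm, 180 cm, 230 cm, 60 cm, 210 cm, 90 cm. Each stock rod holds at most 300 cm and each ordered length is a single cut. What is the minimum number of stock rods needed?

Total = 280 + 250 + 230 + 210 + 190 + 190 + 180 + 170 + 170 + 110 + 90 + 70 + 60 = 2200 cm.
Lower bound: ⌈2200/300⌉ = 8 stock rods.
Also, 9 pieces each exceed 150 cm, and no two of those can share a stock rod, so at least 9 stock rods are needed.
A packing using 9 stock rods:
  stock rod 1: 280 = 280
  stock rod 2: 250 = 250
  stock rod 3: 230 + 70 = 300
  stock rod 4: 210 + 90 = 300
  stock rod 5: 190 + 110 = 300
  stock rod 6: 190 + 60 = 250
  stock rod 7: 180 = 180
  stock rod 8: 170 = 170
  stock rod 9: 170 = 170
This matches the lower bound, so 9 is optimal.

9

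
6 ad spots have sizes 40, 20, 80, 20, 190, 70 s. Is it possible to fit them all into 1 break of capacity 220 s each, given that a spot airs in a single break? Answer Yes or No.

Total = 420 s; ⌈420/220⌉ = 2.
At least 2 commercial breaks are required, but only 1 is allowed.

No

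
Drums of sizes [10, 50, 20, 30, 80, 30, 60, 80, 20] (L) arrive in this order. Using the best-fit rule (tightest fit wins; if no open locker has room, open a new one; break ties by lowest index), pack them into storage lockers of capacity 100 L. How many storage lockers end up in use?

  10 → locker 1 (new)  [load 10/100]
  50 → locker 1  [load 60/100]
  20 → locker 1  [load 80/100]
  30 → locker 2 (new)  [load 30/100]
  80 → locker 3 (new)  [load 80/100]
  30 → locker 2  [load 60/100]
  60 → locker 4 (new)  [load 60/100]
  80 → locker 5 (new)  [load 80/100]
  20 → locker 1  [load 100/100]
5 storage lockers opened.

5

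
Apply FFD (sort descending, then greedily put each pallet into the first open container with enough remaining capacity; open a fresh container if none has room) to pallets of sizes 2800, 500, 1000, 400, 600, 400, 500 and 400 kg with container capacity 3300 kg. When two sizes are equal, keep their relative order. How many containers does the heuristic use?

Sorted descending: 2800, 1000, 600, 500, 500, 400, 400, 400.
  2800 → container 1 (new)  [load 2800/3300]
  1000 → container 2 (new)  [load 1000/3300]
  600 → container 2  [load 1600/3300]
  500 → container 1  [load 3300/3300]
  500 → container 2  [load 2100/3300]
  400 → container 2  [load 2500/3300]
  400 → container 2  [load 2900/3300]
  400 → container 2  [load 3300/3300]
2 containers opened.

2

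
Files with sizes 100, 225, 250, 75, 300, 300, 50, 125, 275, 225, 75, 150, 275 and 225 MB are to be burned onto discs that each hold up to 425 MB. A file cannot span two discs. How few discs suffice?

Total = 300 + 300 + 275 + 275 + 250 + 225 + 225 + 225 + 150 + 125 + 100 + 75 + 75 + 50 = 2650 MB.
Lower bound: ⌈2650/425⌉ = 7 discs.
Also, 8 files each exceed 425/2 MB, and no two of those can share a disc, so at least 8 discs are needed.
A packing using 8 discs:
  disc 1: 300 + 125 = 425
  disc 2: 300 + 100 = 400
  disc 3: 275 + 150 = 425
  disc 4: 275 + 75 + 75 = 425
  disc 5: 250 + 50 = 300
  disc 6: 225 = 225
  disc 7: 225 = 225
  disc 8: 225 = 225
This matches the lower bound, so 8 is optimal.

8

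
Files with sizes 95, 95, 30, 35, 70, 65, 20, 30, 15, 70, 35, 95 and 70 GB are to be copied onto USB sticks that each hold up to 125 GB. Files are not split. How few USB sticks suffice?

7

Total = 95 + 95 + 95 + 70 + 70 + 70 + 65 + 35 + 35 + 30 + 30 + 20 + 15 = 725 GB.
Lower bound: ⌈725/125⌉ = 6 USB sticks.
Also, 7 files each exceed 125/2 GB, and no two of those can share a USB stick, so at least 7 USB sticks are needed.
A packing using 7 USB sticks:
  USB stick 1: 95 + 30 = 125
  USB stick 2: 95 + 30 = 125
  USB stick 3: 95 + 20 = 115
  USB stick 4: 70 + 35 + 15 = 120
  USB stick 5: 70 + 35 = 105
  USB stick 6: 70 = 70
  USB stick 7: 65 = 65
This matches the lower bound, so 7 is optimal.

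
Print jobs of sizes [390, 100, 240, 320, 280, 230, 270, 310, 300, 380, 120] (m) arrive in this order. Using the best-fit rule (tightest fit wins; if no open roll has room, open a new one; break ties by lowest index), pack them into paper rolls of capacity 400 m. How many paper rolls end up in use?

9

  390 → roll 1 (new)  [load 390/400]
  100 → roll 2 (new)  [load 100/400]
  240 → roll 2  [load 340/400]
  320 → roll 3 (new)  [load 320/400]
  280 → roll 4 (new)  [load 280/400]
  230 → roll 5 (new)  [load 230/400]
  270 → roll 6 (new)  [load 270/400]
  310 → roll 7 (new)  [load 310/400]
  300 → roll 8 (new)  [load 300/400]
  380 → roll 9 (new)  [load 380/400]
  120 → roll 4  [load 400/400]
9 paper rolls opened.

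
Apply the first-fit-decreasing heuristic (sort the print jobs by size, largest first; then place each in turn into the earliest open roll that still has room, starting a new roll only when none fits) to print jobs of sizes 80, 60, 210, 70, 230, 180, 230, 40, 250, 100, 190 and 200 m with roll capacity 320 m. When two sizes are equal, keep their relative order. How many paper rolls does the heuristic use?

7

Sorted descending: 250, 230, 230, 210, 200, 190, 180, 100, 80, 70, 60, 40.
  250 → roll 1 (new)  [load 250/320]
  230 → roll 2 (new)  [load 230/320]
  230 → roll 3 (new)  [load 230/320]
  210 → roll 4 (new)  [load 210/320]
  200 → roll 5 (new)  [load 200/320]
  190 → roll 6 (new)  [load 190/320]
  180 → roll 7 (new)  [load 180/320]
  100 → roll 4  [load 310/320]
  80 → roll 2  [load 310/320]
  70 → roll 1  [load 320/320]
  60 → roll 3  [load 290/320]
  40 → roll 5  [load 240/320]
7 paper rolls opened.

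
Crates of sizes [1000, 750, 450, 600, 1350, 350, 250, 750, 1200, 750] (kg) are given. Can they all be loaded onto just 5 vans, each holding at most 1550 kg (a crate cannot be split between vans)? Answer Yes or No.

No

Total = 7450 kg; ⌈7450/1550⌉ = 5.
The bound of 5 does not rule out 5, but exhaustive search shows no assignment into 5 vans of capacity 1550 kg exists — the minimum is 6.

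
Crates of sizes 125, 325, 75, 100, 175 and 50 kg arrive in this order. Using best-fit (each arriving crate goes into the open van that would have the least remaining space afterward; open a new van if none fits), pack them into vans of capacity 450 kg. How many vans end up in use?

  125 → van 1 (new)  [load 125/450]
  325 → van 1  [load 450/450]
  75 → van 2 (new)  [load 75/450]
  100 → van 2  [load 175/450]
  175 → van 2  [load 350/450]
  50 → van 2  [load 400/450]
2 vans opened.

2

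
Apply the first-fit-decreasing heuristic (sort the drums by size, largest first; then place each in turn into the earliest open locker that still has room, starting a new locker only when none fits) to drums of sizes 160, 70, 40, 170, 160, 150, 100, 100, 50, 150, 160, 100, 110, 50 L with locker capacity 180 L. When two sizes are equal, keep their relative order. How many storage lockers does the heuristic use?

Sorted descending: 170, 160, 160, 160, 150, 150, 110, 100, 100, 100, 70, 50, 50, 40.
  170 → locker 1 (new)  [load 170/180]
  160 → locker 2 (new)  [load 160/180]
  160 → locker 3 (new)  [load 160/180]
  160 → locker 4 (new)  [load 160/180]
  150 → locker 5 (new)  [load 150/180]
  150 → locker 6 (new)  [load 150/180]
  110 → locker 7 (new)  [load 110/180]
  100 → locker 8 (new)  [load 100/180]
  100 → locker 9 (new)  [load 100/180]
  100 → locker 10 (new)  [load 100/180]
  70 → locker 7  [load 180/180]
  50 → locker 8  [load 150/180]
  50 → locker 9  [load 150/180]
  40 → locker 10  [load 140/180]
10 storage lockers opened.

10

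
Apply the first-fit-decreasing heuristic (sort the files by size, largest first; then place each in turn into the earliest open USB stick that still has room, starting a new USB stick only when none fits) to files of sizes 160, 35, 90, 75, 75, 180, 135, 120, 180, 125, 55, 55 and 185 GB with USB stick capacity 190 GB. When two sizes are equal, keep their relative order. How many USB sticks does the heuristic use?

9

Sorted descending: 185, 180, 180, 160, 135, 125, 120, 90, 75, 75, 55, 55, 35.
  185 → USB stick 1 (new)  [load 185/190]
  180 → USB stick 2 (new)  [load 180/190]
  180 → USB stick 3 (new)  [load 180/190]
  160 → USB stick 4 (new)  [load 160/190]
  135 → USB stick 5 (new)  [load 135/190]
  125 → USB stick 6 (new)  [load 125/190]
  120 → USB stick 7 (new)  [load 120/190]
  90 → USB stick 8 (new)  [load 90/190]
  75 → USB stick 8  [load 165/190]
  75 → USB stick 9 (new)  [load 75/190]
  55 → USB stick 5  [load 190/190]
  55 → USB stick 6  [load 180/190]
  35 → USB stick 7  [load 155/190]
9 USB sticks opened.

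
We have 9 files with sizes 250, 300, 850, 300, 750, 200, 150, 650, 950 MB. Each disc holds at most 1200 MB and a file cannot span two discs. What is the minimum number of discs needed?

Total = 950 + 850 + 750 + 650 + 300 + 300 + 250 + 200 + 150 = 4400 MB.
Lower bound: ⌈4400/1200⌉ = 4 discs.
A packing using 4 discs:
  disc 1: 950 + 250 = 1200
  disc 2: 850 + 300 = 1150
  disc 3: 750 + 300 + 150 = 1200
  disc 4: 650 + 200 = 850
This matches the lower bound, so 4 is optimal.

4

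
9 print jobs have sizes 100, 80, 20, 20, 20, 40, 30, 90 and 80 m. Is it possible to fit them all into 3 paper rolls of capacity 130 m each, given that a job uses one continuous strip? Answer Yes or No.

No

Total = 480 m; ⌈480/130⌉ = 4.
At least 4 paper rolls are required, but only 3 are allowed.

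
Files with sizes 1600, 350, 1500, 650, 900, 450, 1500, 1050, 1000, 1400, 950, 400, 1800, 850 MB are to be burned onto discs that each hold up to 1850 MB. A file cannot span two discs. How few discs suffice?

Total = 1800 + 1600 + 1500 + 1500 + 1400 + 1050 + 1000 + 950 + 900 + 850 + 650 + 450 + 400 + 350 = 14400 MB.
Lower bound: ⌈14400/1850⌉ = 8 discs.
A packing using 9 discs:
  disc 1: 1800 = 1800
  disc 2: 1600 = 1600
  disc 3: 1500 + 350 = 1850
  disc 4: 1500 = 1500
  disc 5: 1400 + 450 = 1850
  disc 6: 1050 + 650 = 1700
  disc 7: 1000 + 850 = 1850
  disc 8: 950 + 900 = 1850
  disc 9: 400 = 400
No arrangement into 8 discs stays within capacity, so 9 is optimal.

9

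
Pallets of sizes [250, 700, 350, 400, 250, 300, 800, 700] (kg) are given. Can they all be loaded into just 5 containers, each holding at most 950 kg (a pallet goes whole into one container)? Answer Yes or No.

Yes

A valid assignment using 5 containers:
  container 1: 800 = 800
  container 2: 700 + 250 = 950
  container 3: 700 + 250 = 950
  container 4: 400 + 350 = 750
  container 5: 300 = 300
Every load is within 950 kg, so 5 containers suffice.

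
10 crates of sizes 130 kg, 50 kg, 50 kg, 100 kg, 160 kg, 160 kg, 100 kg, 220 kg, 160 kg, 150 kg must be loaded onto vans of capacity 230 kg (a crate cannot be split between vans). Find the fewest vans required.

7

Total = 220 + 160 + 160 + 160 + 150 + 130 + 100 + 100 + 50 + 50 = 1280 kg.
Lower bound: ⌈1280/230⌉ = 6 vans.
A packing using 7 vans:
  van 1: 220 = 220
  van 2: 160 + 50 = 210
  van 3: 160 + 50 = 210
  van 4: 160 = 160
  van 5: 150 = 150
  van 6: 130 + 100 = 230
  van 7: 100 = 100
No arrangement into 6 vans stays within capacity, so 7 is optimal.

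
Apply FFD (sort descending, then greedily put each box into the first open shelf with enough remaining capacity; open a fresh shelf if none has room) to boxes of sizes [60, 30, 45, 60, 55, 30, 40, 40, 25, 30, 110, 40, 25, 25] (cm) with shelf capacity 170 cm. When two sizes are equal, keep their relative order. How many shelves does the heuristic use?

Sorted descending: 110, 60, 60, 55, 45, 40, 40, 40, 30, 30, 30, 25, 25, 25.
  110 → shelf 1 (new)  [load 110/170]
  60 → shelf 1  [load 170/170]
  60 → shelf 2 (new)  [load 60/170]
  55 → shelf 2  [load 115/170]
  45 → shelf 2  [load 160/170]
  40 → shelf 3 (new)  [load 40/170]
  40 → shelf 3  [load 80/170]
  40 → shelf 3  [load 120/170]
  30 → shelf 3  [load 150/170]
  30 → shelf 4 (new)  [load 30/170]
  30 → shelf 4  [load 60/170]
  25 → shelf 4  [load 85/170]
  25 → shelf 4  [load 110/170]
  25 → shelf 4  [load 135/170]
4 shelves opened.

4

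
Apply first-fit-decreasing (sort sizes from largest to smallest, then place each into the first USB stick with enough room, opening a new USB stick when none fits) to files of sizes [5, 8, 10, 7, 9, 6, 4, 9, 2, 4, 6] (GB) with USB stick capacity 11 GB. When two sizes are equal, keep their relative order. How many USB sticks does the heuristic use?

7

Sorted descending: 10, 9, 9, 8, 7, 6, 6, 5, 4, 4, 2.
  10 → USB stick 1 (new)  [load 10/11]
  9 → USB stick 2 (new)  [load 9/11]
  9 → USB stick 3 (new)  [load 9/11]
  8 → USB stick 4 (new)  [load 8/11]
  7 → USB stick 5 (new)  [load 7/11]
  6 → USB stick 6 (new)  [load 6/11]
  6 → USB stick 7 (new)  [load 6/11]
  5 → USB stick 6  [load 11/11]
  4 → USB stick 5  [load 11/11]
  4 → USB stick 7  [load 10/11]
  2 → USB stick 2  [load 11/11]
7 USB sticks opened.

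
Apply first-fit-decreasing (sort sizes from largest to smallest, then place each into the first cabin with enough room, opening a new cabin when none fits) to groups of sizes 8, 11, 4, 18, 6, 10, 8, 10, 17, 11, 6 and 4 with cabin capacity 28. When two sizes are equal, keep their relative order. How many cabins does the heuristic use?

5

Sorted descending: 18, 17, 11, 11, 10, 10, 8, 8, 6, 6, 4, 4.
  18 → cabin 1 (new)  [load 18/28]
  17 → cabin 2 (new)  [load 17/28]
  11 → cabin 2  [load 28/28]
  11 → cabin 3 (new)  [load 11/28]
  10 → cabin 1  [load 28/28]
  10 → cabin 3  [load 21/28]
  8 → cabin 4 (new)  [load 8/28]
  8 → cabin 4  [load 16/28]
  6 → cabin 3  [load 27/28]
  6 → cabin 4  [load 22/28]
  4 → cabin 4  [load 26/28]
  4 → cabin 5 (new)  [load 4/28]
5 cabins opened.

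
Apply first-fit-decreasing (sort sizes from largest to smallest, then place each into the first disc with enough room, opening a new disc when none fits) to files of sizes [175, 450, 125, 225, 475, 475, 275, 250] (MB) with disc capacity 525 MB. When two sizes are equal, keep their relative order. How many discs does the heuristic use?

5

Sorted descending: 475, 475, 450, 275, 250, 225, 175, 125.
  475 → disc 1 (new)  [load 475/525]
  475 → disc 2 (new)  [load 475/525]
  450 → disc 3 (new)  [load 450/525]
  275 → disc 4 (new)  [load 275/525]
  250 → disc 4  [load 525/525]
  225 → disc 5 (new)  [load 225/525]
  175 → disc 5  [load 400/525]
  125 → disc 5  [load 525/525]
5 discs opened.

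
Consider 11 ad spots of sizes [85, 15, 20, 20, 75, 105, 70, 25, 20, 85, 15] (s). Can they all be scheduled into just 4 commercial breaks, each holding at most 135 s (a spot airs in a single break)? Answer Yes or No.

Total = 535 s; ⌈535/135⌉ = 4.
5 ad spots each exceed half the capacity and cannot share a break, forcing at least 5 commercial breaks.
At least 5 commercial breaks are required, but only 4 are allowed.

No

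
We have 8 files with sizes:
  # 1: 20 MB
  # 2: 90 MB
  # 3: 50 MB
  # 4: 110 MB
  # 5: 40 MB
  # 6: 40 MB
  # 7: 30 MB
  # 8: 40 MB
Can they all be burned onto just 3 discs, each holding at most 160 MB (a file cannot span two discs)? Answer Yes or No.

A valid assignment using 3 discs:
  disc 1: 110 + 50 = 160
  disc 2: 90 + 40 + 30 = 160
  disc 3: 40 + 40 + 20 = 100
Every load is within 160 MB, so 3 discs suffice.

Yes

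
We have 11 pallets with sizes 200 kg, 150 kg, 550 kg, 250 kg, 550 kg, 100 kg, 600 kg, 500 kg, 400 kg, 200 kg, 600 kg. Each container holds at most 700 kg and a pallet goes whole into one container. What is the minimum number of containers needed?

Total = 600 + 600 + 550 + 550 + 500 + 400 + 250 + 200 + 200 + 150 + 100 = 4100 kg.
Lower bound: ⌈4100/700⌉ = 6 containers.
A packing using 7 containers:
  container 1: 600 + 100 = 700
  container 2: 600 = 600
  container 3: 550 + 150 = 700
  container 4: 550 = 550
  container 5: 500 + 200 = 700
  container 6: 400 + 250 = 650
  container 7: 200 = 200
No arrangement into 6 containers stays within capacity, so 7 is optimal.

7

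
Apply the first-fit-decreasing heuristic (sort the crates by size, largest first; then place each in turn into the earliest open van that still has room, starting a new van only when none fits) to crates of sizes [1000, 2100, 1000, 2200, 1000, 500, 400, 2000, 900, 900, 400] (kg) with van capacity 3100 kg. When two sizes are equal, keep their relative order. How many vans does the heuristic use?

Sorted descending: 2200, 2100, 2000, 1000, 1000, 1000, 900, 900, 500, 400, 400.
  2200 → van 1 (new)  [load 2200/3100]
  2100 → van 2 (new)  [load 2100/3100]
  2000 → van 3 (new)  [load 2000/3100]
  1000 → van 2  [load 3100/3100]
  1000 → van 3  [load 3000/3100]
  1000 → van 4 (new)  [load 1000/3100]
  900 → van 1  [load 3100/3100]
  900 → van 4  [load 1900/3100]
  500 → van 4  [load 2400/3100]
  400 → van 4  [load 2800/3100]
  400 → van 5 (new)  [load 400/3100]
5 vans opened.

5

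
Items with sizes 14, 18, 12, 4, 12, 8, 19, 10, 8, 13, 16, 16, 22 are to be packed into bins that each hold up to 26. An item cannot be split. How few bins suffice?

7

Total = 22 + 19 + 18 + 16 + 16 + 14 + 13 + 12 + 12 + 10 + 8 + 8 + 4 = 172.
Lower bound: ⌈172/26⌉ = 7 bins.
A packing using 7 bins:
  bin 1: 22 + 4 = 26
  bin 2: 19 = 19
  bin 3: 18 + 8 = 26
  bin 4: 16 + 10 = 26
  bin 5: 16 + 8 = 24
  bin 6: 14 + 12 = 26
  bin 7: 13 + 12 = 25
This matches the lower bound, so 7 is optimal.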